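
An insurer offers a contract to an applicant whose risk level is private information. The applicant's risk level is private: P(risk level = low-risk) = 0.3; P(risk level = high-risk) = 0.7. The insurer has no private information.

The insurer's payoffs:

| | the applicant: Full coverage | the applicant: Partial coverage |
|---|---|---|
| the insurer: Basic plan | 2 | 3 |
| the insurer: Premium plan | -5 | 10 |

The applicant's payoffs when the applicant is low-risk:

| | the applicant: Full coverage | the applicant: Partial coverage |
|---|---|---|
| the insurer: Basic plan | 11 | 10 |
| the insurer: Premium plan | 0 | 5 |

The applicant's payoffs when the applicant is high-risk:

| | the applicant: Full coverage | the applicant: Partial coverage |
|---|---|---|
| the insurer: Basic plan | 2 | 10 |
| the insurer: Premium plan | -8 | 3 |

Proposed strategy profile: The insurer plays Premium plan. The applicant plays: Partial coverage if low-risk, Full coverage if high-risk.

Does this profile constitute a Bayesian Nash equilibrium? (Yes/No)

The insurer plays Premium plan: E[Premium plan] = 0.3·(10) + 0.7·(-5) = -0.5; E[Basic plan] = 2.3. Not best-responding. ✗
The applicant (risk level low-risk), facing Premium plan: Full coverage gives 0, Partial coverage gives 5. Proposed Partial coverage is best. ✓
The applicant (risk level high-risk), facing Premium plan: Full coverage gives -8, Partial coverage gives 3. Proposed Full coverage is not best — profitable deviation exists. ✗

No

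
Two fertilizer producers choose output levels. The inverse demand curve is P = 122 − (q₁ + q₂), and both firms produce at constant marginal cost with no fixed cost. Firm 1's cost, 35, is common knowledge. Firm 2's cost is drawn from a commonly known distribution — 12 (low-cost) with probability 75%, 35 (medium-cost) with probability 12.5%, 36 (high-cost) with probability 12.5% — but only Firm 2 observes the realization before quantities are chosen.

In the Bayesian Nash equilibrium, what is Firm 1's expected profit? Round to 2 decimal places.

Type-c best response for Firm 2: q₂(c) = (122 − c)/2 − q₁/2.
Firm 1 maximizes expected profit; its first-order condition is 122 − 2q₁ − E[q₂] − 35 = 0.
Substituting E[q₂] and solving: E[c₂] = 17.875, so q₁ = (122 − 2·35 + 17.875)/3 = 23.2917.
E[P] = 122 − (q₁ + E[q₂]) = 58.2917; Firm 1's expected profit = (E[P] − 35)·q₁ = (58.2917 − 35)·23.2917 = 542.502.

542.50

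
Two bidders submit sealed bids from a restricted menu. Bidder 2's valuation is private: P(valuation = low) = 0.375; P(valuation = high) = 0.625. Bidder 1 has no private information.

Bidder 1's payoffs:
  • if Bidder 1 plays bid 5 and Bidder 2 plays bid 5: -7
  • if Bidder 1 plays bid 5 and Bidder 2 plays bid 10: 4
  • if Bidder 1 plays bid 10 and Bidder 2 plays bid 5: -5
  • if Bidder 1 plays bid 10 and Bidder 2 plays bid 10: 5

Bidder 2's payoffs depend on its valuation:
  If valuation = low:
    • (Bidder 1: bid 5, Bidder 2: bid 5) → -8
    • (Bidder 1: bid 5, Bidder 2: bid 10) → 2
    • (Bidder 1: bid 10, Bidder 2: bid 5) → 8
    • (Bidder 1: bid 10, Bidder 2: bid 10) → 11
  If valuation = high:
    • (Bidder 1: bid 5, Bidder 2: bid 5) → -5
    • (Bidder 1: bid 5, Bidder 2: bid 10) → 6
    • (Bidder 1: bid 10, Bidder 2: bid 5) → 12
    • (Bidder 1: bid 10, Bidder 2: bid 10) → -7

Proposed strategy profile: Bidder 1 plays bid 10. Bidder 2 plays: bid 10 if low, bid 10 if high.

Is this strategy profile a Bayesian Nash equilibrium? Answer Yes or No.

No

Bidder 1 plays bid 10: E[bid 10] = 0.375·(5) + 0.625·(5) = 5; E[bid 5] = 4. Best-responding. ✓
Bidder 2 (valuation low), facing bid 10: bid 5 gives 8, bid 10 gives 11. Proposed bid 10 is best. ✓
Bidder 2 (valuation high), facing bid 10: bid 5 gives 12, bid 10 gives -7. Proposed bid 10 is not best — profitable deviation exists. ✗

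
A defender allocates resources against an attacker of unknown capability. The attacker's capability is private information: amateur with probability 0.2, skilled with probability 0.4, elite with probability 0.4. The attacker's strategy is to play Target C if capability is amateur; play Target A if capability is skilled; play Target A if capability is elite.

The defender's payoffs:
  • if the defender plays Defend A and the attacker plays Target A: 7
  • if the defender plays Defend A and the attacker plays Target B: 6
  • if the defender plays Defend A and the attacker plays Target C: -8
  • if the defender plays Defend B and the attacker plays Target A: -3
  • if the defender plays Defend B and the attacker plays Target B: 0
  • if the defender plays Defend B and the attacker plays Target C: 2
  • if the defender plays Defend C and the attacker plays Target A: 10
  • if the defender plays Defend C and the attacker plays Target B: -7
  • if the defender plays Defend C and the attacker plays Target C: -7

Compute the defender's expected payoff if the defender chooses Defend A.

4

Take the expectation over the attacker's capability, weighting each type's action by its prior probability.
E[Defend A] = 0.2·(-8) + 0.4·7 + 0.4·7 = (-1.6) + 2.8 + 2.8 = 4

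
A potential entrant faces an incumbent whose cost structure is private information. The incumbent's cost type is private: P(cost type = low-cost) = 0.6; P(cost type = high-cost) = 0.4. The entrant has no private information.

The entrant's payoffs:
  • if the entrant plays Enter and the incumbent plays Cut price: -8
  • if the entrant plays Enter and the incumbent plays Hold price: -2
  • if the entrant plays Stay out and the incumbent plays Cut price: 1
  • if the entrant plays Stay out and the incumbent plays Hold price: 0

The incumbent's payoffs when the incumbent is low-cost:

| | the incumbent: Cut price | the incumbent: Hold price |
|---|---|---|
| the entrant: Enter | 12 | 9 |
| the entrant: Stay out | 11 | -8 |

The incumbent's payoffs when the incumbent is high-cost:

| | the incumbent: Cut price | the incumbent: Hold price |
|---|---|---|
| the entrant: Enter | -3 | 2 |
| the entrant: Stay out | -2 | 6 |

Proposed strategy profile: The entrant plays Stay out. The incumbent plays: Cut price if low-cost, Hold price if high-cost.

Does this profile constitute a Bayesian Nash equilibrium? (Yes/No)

Yes

The entrant plays Stay out: E[Stay out] = 0.6·(1) + 0.4·(0) = 0.6; E[Enter] = -5.6. Best-responding. ✓
The incumbent (cost type low-cost), facing Stay out: Cut price gives 11, Hold price gives -8. Proposed Cut price is best. ✓
The incumbent (cost type high-cost), facing Stay out: Cut price gives -2, Hold price gives 6. Proposed Hold price is best. ✓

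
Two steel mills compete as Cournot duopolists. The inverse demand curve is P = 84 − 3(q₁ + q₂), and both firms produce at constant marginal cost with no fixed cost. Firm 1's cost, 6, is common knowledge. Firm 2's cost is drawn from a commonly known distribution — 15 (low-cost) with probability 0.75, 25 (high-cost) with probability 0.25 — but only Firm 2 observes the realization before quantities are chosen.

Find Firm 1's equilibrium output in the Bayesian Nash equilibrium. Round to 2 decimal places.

9.94

Each type of Firm 2 best-responds to q₁; Firm 1 best-responds to the expected q₂ over Firm 2's types.
Firm 2 with cost c maximizes (84 − 3(q₁+q₂) − c)·q₂, giving q₂(c) = (84 − c − 3q₁)/6.
E[c₂] = 0.75·15 + 0.25·25 = 17.5
Firm 1's FOC against E[q₂] yields q₁ = (84 − 2·6 + E[c₂])/9 = (84 − 12 + 17.5)/9 = 9.94444.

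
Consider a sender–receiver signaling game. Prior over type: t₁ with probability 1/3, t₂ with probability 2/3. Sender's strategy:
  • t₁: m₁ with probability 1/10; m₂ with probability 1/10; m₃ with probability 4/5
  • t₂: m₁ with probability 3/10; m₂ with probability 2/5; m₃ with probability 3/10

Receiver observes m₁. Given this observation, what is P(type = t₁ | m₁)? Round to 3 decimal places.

P(m₁) = (1/3)·(1/10) + (2/3)·(3/10) = 7/30
P(t₁ | m₁) = ((1/3)·(1/10)) / (7/30) = (1/30) / (7/30) = 1/7

0.143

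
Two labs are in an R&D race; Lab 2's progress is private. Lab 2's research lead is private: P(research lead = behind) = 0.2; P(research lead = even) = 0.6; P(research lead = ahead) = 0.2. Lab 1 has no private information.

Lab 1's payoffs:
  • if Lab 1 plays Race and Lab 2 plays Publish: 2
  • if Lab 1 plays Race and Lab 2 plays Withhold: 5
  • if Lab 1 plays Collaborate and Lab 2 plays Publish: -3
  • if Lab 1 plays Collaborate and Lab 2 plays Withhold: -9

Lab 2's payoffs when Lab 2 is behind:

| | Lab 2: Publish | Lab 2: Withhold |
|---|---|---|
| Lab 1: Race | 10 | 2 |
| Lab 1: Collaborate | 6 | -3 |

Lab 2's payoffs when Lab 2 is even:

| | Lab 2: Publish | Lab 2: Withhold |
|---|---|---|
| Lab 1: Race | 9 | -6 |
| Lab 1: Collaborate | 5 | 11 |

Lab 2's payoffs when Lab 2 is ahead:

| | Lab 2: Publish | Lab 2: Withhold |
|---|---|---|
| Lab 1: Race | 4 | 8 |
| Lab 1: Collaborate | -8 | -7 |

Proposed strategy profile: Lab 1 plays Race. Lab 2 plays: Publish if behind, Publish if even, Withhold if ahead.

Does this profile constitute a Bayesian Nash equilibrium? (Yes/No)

Lab 1 plays Race: E[Race] = 0.2·(2) + 0.6·(2) + 0.2·(5) = 2.6; E[Collaborate] = -4.2. Best-responding. ✓
Lab 2 (research lead behind), facing Race: Publish gives 10, Withhold gives 2. Proposed Publish is best. ✓
Lab 2 (research lead even), facing Race: Publish gives 9, Withhold gives -6. Proposed Publish is best. ✓
Lab 2 (research lead ahead), facing Race: Publish gives 4, Withhold gives 8. Proposed Withhold is best. ✓

Yes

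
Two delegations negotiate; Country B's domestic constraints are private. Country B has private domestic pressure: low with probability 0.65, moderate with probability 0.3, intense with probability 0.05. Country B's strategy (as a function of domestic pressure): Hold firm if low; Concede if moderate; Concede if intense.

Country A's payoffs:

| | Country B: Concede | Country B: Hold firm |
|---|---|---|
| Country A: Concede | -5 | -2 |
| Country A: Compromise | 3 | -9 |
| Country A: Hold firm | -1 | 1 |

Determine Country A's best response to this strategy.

E[Concede] = 0.65·(-2) + 0.3·(-5) + 0.05·(-5) = -3.05
E[Compromise] = 0.65·(-9) + 0.3·(3) + 0.05·(3) = -4.8
E[Hold firm] = 0.65·(1) + 0.3·(-1) + 0.05·(-1) = 0.3
Best response: Hold firm (0.3 is the largest).

Hold firm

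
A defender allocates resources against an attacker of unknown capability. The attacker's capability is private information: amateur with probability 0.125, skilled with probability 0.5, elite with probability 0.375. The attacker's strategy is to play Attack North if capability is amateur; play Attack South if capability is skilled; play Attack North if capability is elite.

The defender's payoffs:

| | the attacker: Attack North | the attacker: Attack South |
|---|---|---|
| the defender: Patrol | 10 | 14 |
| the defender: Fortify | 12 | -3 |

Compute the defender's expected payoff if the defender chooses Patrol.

E[Patrol] = 0.125·10 + 0.5·14 + 0.375·10 = 1.25 + 7 + 3.75 = 12

12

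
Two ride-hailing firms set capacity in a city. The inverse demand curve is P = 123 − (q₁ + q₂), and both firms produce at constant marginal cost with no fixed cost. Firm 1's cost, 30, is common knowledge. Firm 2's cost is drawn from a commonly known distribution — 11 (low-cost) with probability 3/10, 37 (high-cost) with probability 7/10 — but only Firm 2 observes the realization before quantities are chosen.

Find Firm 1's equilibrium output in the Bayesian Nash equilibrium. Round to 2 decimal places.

Type-c best response for Firm 2: q₂(c) = (123 − c)/2 − q₁/2.
Firm 1 maximizes expected profit; its first-order condition is 123 − 2q₁ − E[q₂] − 30 = 0.
Substituting E[q₂] and solving: E[c₂] = 29.2, so q₁ = (123 − 2·30 + 29.2)/3 = 30.7333.

30.73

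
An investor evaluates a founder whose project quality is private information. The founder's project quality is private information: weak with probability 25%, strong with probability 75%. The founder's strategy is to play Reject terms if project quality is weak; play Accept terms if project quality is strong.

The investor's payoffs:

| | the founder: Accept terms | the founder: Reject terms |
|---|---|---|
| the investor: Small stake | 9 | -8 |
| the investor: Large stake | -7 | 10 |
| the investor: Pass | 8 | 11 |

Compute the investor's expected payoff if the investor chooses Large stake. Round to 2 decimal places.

E[Large stake] = 0.25·10 + 0.75·(-7) = 2.5 + (-5.25) = -2.75

-2.75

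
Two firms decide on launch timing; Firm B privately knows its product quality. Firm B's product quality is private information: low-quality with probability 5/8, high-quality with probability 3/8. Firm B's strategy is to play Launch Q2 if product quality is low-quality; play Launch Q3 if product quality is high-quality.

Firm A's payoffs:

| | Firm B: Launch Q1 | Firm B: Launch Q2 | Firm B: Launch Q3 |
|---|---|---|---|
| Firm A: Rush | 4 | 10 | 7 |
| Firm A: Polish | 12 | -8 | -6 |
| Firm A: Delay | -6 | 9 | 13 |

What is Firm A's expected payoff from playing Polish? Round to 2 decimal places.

E[Polish] = 5/8·(-8) + 3/8·(-6) = (-5) + (-9/4) = -29/4

-7.25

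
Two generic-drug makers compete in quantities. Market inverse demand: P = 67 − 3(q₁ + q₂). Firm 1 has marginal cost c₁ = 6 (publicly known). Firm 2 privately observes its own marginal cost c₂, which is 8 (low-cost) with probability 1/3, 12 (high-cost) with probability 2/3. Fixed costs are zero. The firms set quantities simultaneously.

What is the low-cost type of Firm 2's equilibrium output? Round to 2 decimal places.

Type-c best response for Firm 2: q₂(c) = (67 − c)/6 − q₁/2.
Firm 1 maximizes expected profit; its first-order condition is 67 − 6q₁ − 3E[q₂] − 6 = 0.
Substituting E[q₂] and solving: E[c₂] = 10.6667, so q₁ = (67 − 2·6 + 10.6667)/9 = 7.2963.
q₂(low-cost) = (67 − 8 − 3·7.2963)/6 = 6.18519.

6.19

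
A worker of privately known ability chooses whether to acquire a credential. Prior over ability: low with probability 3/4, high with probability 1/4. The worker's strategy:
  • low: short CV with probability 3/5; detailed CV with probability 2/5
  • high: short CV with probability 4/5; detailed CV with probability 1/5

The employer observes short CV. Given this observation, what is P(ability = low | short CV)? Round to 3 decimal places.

P(short CV) = (3/4)·(3/5) + (1/4)·(4/5) = 13/20
P(low | short CV) = ((3/4)·(3/5)) / (13/20) = (9/20) / (13/20) = 9/13

0.692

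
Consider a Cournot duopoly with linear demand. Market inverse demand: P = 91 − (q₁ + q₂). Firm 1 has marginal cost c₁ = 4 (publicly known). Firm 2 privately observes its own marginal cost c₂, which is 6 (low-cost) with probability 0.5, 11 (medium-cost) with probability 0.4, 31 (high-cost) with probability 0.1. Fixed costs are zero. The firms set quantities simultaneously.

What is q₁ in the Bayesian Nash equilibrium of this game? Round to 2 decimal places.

31.17

Type-c best response for Firm 2: q₂(c) = (91 − c)/2 − q₁/2.
Firm 1 maximizes expected profit; its first-order condition is 91 − 2q₁ − E[q₂] − 4 = 0.
Substituting E[q₂] and solving: E[c₂] = 10.5, so q₁ = (91 − 2·4 + 10.5)/3 = 31.1667.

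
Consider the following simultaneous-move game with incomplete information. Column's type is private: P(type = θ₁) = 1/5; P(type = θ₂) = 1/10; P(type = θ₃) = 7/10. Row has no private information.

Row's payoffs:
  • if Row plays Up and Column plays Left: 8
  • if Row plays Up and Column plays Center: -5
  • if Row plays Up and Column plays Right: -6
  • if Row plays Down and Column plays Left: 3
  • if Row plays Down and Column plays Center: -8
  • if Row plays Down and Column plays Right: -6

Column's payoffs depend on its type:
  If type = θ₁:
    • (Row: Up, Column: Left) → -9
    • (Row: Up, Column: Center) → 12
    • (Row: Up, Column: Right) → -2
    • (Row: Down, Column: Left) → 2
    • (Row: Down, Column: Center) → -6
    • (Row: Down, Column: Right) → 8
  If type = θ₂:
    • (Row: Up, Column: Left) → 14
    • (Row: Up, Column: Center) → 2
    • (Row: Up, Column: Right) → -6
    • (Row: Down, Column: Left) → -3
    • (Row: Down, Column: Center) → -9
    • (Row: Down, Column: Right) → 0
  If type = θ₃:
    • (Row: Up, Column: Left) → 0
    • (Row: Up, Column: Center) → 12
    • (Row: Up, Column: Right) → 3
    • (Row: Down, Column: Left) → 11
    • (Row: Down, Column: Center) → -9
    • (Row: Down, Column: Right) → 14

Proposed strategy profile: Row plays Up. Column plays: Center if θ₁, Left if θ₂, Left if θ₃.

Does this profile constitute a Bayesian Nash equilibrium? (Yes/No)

No

Row plays Up: E[Up] = 1/5·(-5) + 1/10·(8) + 7/10·(8) = 27/5; E[Down] = 4/5. Best-responding. ✓
Column (type θ₁), facing Up: Left gives -9, Center gives 12, Right gives -2. Proposed Center is best. ✓
Column (type θ₂), facing Up: Left gives 14, Center gives 2, Right gives -6. Proposed Left is best. ✓
Column (type θ₃), facing Up: Left gives 0, Center gives 12, Right gives 3. Proposed Left is not best — profitable deviation exists. ✗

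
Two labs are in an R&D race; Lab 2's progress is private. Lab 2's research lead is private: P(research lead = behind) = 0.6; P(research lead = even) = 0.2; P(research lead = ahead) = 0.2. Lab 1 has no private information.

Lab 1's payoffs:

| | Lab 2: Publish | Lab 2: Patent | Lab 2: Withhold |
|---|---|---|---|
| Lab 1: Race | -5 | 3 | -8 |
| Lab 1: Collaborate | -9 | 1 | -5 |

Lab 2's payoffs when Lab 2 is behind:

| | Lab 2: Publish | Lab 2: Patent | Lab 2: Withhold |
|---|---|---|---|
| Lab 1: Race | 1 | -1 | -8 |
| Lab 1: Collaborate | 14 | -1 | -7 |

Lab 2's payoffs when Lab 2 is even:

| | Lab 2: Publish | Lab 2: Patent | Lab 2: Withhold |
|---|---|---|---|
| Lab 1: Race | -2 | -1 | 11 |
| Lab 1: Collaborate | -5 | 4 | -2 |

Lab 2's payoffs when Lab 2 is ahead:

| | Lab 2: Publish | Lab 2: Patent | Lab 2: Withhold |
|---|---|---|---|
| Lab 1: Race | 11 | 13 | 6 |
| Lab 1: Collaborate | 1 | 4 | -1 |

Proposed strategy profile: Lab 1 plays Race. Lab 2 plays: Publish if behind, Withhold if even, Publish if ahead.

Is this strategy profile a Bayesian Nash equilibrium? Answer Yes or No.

No

Lab 1 plays Race: E[Race] = 0.6·(-5) + 0.2·(-8) + 0.2·(-5) = -5.6; E[Collaborate] = -8.2. Best-responding. ✓
Lab 2 (research lead behind), facing Race: Publish gives 1, Patent gives -1, Withhold gives -8. Proposed Publish is best. ✓
Lab 2 (research lead even), facing Race: Publish gives -2, Patent gives -1, Withhold gives 11. Proposed Withhold is best. ✓
Lab 2 (research lead ahead), facing Race: Publish gives 11, Patent gives 13, Withhold gives 6. Proposed Publish is not best — profitable deviation exists. ✗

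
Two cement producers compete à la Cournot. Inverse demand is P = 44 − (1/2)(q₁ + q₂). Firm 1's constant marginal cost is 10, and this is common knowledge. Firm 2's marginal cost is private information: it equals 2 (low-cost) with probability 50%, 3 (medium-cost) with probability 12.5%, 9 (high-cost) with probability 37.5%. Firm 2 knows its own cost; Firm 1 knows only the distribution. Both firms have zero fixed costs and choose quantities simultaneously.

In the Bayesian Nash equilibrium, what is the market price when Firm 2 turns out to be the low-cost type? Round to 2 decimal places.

Each type of Firm 2 best-responds to q₁; Firm 1 best-responds to the expected q₂ over Firm 2's types.
Firm 2 with cost c maximizes (44 − (1/2)(q₁+q₂) − c)·q₂, giving q₂(c) = (44 − c − (1/2)q₁).
E[c₂] = 0.5·2 + 0.125·3 + 0.375·9 = 4.75
Firm 1's FOC against E[q₂] yields q₁ = (44 − 2·10 + E[c₂])/(3/2) = (44 − 20 + 4.75)/(3/2) = 19.1667.
q₂(low-cost) = 32.4167, so P = 44 − (1/2)·(19.1667 + 32.4167) = 18.2083.

18.21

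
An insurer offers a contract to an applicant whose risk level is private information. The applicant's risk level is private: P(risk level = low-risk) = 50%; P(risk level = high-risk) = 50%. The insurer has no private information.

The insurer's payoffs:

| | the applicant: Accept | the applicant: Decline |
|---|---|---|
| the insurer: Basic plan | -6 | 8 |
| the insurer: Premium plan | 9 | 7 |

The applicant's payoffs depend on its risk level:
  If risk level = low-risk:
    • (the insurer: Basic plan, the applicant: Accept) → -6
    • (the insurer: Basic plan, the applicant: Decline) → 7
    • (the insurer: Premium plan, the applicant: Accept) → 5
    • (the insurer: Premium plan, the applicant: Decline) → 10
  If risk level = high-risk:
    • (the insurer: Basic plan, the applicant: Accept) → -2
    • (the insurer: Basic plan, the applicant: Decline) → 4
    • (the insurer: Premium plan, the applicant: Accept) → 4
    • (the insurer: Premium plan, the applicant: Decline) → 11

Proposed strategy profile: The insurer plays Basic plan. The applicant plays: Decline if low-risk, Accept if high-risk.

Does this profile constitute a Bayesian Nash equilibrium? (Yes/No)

No

A profile is a BNE iff every type of every player is best-responding given beliefs about the other side.
The insurer plays Basic plan: E[Basic plan] = 0.5·(8) + 0.5·(-6) = 1; E[Premium plan] = 8. Not best-responding. ✗
The applicant (risk level low-risk), facing Basic plan: Accept gives -6, Decline gives 7. Proposed Decline is best. ✓
The applicant (risk level high-risk), facing Basic plan: Accept gives -2, Decline gives 4. Proposed Accept is not best — profitable deviation exists. ✗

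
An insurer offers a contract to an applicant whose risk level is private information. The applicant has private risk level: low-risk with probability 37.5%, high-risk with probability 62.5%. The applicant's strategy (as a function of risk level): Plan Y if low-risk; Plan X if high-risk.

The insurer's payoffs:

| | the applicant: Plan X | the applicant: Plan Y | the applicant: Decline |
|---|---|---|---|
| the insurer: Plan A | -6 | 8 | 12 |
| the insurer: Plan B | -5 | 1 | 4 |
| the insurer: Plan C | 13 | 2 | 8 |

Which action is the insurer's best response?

E[Plan A] = 0.375·(8) + 0.625·(-6) = -0.75
E[Plan B] = 0.375·(1) + 0.625·(-5) = -2.75
E[Plan C] = 0.375·(2) + 0.625·(13) = 8.875
Best response: Plan C (8.875 is the largest).

Plan C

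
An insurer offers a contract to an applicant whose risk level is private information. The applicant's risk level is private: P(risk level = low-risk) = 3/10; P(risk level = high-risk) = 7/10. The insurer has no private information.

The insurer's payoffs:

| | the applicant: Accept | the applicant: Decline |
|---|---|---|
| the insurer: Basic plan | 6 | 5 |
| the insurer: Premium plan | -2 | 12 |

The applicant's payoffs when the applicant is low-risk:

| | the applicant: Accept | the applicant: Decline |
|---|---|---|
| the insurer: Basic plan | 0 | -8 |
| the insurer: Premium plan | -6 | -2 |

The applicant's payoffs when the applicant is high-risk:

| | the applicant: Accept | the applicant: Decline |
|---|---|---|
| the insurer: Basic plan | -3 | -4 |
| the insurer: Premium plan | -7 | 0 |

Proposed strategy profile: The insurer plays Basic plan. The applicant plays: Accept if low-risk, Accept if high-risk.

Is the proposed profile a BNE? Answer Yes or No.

Yes

The insurer plays Basic plan: E[Basic plan] = 3/10·(6) + 7/10·(6) = 6; E[Premium plan] = -2. Best-responding. ✓
The applicant (risk level low-risk), facing Basic plan: Accept gives 0, Decline gives -8. Proposed Accept is best. ✓
The applicant (risk level high-risk), facing Basic plan: Accept gives -3, Decline gives -4. Proposed Accept is best. ✓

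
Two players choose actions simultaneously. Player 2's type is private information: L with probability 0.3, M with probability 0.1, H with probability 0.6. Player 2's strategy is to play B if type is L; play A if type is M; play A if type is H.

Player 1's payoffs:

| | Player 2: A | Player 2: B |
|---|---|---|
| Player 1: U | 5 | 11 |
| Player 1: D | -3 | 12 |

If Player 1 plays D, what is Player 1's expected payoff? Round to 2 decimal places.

1.50

E[D] = 0.3·12 + 0.1·(-3) + 0.6·(-3) = 3.6 + (-0.3) + (-1.8) = 1.5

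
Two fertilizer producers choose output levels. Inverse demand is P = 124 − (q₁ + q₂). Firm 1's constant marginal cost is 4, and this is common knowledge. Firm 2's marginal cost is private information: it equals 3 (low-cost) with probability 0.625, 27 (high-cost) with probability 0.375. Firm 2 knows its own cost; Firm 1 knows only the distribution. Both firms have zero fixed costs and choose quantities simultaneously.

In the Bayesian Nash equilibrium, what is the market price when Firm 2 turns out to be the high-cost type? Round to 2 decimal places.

Each type of Firm 2 best-responds to q₁; Firm 1 best-responds to the expected q₂ over Firm 2's types.
Firm 2 with cost c maximizes (124 − (q₁+q₂) − c)·q₂, giving q₂(c) = (124 − c − q₁)/2.
E[c₂] = 0.625·3 + 0.375·27 = 12
Firm 1's FOC against E[q₂] yields q₁ = (124 − 2·4 + E[c₂])/3 = (124 − 8 + 12)/3 = 42.6667.
q₂(high-cost) = 27.1667, so P = 124 − (42.6667 + 27.1667) = 54.1667.

54.17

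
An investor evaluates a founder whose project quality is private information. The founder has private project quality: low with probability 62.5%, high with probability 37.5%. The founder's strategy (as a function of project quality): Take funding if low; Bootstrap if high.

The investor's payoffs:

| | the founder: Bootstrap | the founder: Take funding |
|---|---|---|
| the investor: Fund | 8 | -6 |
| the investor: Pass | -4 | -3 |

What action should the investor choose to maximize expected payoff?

E[Fund] = 0.625·(-6) + 0.375·(8) = -0.75
E[Pass] = 0.625·(-3) + 0.375·(-4) = -3.375
Best response: Fund (-0.75 is the largest).

Fund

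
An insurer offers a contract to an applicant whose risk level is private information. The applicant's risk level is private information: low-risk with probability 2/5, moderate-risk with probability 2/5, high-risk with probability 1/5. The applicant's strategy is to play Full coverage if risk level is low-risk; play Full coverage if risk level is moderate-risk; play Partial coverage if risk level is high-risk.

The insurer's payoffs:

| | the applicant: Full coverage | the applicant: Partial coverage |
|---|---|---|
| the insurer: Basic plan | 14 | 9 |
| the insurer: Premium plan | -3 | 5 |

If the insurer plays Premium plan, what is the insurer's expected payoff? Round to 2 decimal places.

E[Premium plan] = 2/5·(-3) + 2/5·(-3) + 1/5·5 = (-6/5) + (-6/5) + 1 = -7/5

-1.40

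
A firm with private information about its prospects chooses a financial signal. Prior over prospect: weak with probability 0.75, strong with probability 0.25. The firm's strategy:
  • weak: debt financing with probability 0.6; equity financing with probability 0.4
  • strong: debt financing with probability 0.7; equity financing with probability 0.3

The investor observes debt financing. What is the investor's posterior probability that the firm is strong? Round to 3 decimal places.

0.280

Apply Bayes' rule using the sender's strategy as the likelihood.
P(debt financing) = 0.75·0.6 + 0.25·0.7 = 0.625
P(strong | debt financing) = (0.25·0.7) / 0.625 = 0.175 / 0.625 = 0.28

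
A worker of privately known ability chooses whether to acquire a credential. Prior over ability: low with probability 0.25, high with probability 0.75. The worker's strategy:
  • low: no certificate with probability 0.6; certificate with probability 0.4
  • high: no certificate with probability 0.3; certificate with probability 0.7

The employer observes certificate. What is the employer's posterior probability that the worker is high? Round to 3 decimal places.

P(certificate) = 0.25·0.4 + 0.75·0.7 = 0.625
P(high | certificate) = (0.75·0.7) / 0.625 = 0.525 / 0.625 = 0.84

0.840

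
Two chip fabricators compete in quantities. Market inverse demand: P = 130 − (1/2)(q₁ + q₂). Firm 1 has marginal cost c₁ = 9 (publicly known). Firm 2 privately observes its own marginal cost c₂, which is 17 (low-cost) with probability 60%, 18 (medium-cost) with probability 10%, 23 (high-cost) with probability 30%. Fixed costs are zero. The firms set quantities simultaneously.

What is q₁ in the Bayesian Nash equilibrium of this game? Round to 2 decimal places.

Type-c best response for Firm 2: q₂(c) = (130 − c) − q₁/2.
Firm 1 maximizes expected profit; its first-order condition is 130 − q₁ − (1/2)E[q₂] − 9 = 0.
Substituting E[q₂] and solving: E[c₂] = 18.9, so q₁ = (130 − 2·9 + 18.9)/(3/2) = 87.2667.

87.27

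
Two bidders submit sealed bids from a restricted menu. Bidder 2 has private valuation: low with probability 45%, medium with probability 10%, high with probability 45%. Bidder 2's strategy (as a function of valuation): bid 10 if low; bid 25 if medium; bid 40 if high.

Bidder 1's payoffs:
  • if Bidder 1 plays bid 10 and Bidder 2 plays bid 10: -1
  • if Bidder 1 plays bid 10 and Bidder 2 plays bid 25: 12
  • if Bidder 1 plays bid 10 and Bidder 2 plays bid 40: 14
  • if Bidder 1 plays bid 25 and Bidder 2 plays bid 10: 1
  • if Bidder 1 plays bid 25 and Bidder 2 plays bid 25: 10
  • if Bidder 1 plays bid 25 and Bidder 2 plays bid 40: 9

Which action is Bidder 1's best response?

Compute Bidder 1's expected payoff for each action, taking the expectation over Bidder 2's type.
E[bid 10] = 0.45·(-1) + 0.1·(12) + 0.45·(14) = 7.05
E[bid 25] = 0.45·(1) + 0.1·(10) + 0.45·(9) = 5.5
Best response: bid 10 (7.05 is the largest).

bid 10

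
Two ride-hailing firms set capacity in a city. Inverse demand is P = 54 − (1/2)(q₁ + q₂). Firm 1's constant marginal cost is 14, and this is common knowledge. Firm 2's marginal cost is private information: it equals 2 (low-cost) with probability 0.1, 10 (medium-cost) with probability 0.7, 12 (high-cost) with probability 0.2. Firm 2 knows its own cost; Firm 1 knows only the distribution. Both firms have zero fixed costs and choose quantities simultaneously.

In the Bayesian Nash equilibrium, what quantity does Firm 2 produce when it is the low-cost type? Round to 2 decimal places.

40.13

Type-c best response for Firm 2: q₂(c) = (54 − c) − q₁/2.
Firm 1 maximizes expected profit; its first-order condition is 54 − q₁ − (1/2)E[q₂] − 14 = 0.
Substituting E[q₂] and solving: E[c₂] = 9.6, so q₁ = (54 − 2·14 + 9.6)/(3/2) = 23.7333.
q₂(low-cost) = (54 − 2 − (1/2)·23.7333) = 40.1333.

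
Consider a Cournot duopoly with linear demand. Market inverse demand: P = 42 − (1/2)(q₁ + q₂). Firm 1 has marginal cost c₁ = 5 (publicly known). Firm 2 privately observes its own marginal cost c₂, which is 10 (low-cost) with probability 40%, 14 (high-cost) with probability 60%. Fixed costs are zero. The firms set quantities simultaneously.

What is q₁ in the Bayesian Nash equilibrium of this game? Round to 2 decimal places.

29.60

Type-c best response for Firm 2: q₂(c) = (42 − c) − q₁/2.
Firm 1 maximizes expected profit; its first-order condition is 42 − q₁ − (1/2)E[q₂] − 5 = 0.
Substituting E[q₂] and solving: E[c₂] = 12.4, so q₁ = (42 − 2·5 + 12.4)/(3/2) = 29.6.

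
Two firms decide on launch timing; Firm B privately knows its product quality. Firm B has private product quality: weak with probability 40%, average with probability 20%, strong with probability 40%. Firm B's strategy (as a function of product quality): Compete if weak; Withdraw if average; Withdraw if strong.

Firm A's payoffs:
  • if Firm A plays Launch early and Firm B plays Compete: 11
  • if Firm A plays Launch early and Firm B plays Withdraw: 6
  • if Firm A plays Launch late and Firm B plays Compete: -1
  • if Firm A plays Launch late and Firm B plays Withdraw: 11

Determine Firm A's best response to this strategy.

Compute Firm A's expected payoff for each action, taking the expectation over Firm B's type.
E[Launch early] = 0.4·(11) + 0.2·(6) + 0.4·(6) = 8
E[Launch late] = 0.4·(-1) + 0.2·(11) + 0.4·(11) = 6.2
Best response: Launch early (8 is the largest).

Launch early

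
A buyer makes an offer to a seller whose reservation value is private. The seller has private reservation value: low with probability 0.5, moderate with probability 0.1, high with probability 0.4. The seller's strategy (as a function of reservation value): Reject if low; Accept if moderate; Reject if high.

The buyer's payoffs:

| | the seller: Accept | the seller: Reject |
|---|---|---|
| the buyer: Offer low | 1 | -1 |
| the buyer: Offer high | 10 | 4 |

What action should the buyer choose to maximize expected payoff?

Compute the buyer's expected payoff for each action, taking the expectation over the seller's type.
E[Offer low] = 0.5·(-1) + 0.1·(1) + 0.4·(-1) = -0.8
E[Offer high] = 0.5·(4) + 0.1·(10) + 0.4·(4) = 4.6
Best response: Offer high (4.6 is the largest).

Offer high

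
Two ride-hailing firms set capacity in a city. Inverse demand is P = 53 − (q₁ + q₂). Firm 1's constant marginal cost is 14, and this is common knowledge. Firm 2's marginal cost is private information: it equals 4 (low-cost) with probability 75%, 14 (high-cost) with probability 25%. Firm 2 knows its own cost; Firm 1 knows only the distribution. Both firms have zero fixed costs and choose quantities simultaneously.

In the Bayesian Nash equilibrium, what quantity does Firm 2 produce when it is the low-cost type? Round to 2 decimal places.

Type-c best response for Firm 2: q₂(c) = (53 − c)/2 − q₁/2.
Firm 1 maximizes expected profit; its first-order condition is 53 − 2q₁ − E[q₂] − 14 = 0.
Substituting E[q₂] and solving: E[c₂] = 6.5, so q₁ = (53 − 2·14 + 6.5)/3 = 10.5.
q₂(low-cost) = (53 − 4 − 10.5)/2 = 19.25.

19.25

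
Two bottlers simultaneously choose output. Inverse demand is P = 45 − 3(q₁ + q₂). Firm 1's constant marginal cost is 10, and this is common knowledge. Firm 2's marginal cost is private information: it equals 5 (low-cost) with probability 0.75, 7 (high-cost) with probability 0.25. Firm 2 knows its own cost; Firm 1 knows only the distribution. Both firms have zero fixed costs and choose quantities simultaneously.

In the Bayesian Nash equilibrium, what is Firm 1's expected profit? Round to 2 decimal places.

Type-c best response for Firm 2: q₂(c) = (45 − c)/6 − q₁/2.
Firm 1 maximizes expected profit; its first-order condition is 45 − 6q₁ − 3E[q₂] − 10 = 0.
Substituting E[q₂] and solving: E[c₂] = 5.5, so q₁ = (45 − 2·10 + 5.5)/9 = 3.38889.
E[P] = 45 − 3·(q₁ + E[q₂]) = 20.1667; Firm 1's expected profit = (E[P] − 10)·q₁ = (20.1667 − 10)·3.38889 = 34.4537.

34.45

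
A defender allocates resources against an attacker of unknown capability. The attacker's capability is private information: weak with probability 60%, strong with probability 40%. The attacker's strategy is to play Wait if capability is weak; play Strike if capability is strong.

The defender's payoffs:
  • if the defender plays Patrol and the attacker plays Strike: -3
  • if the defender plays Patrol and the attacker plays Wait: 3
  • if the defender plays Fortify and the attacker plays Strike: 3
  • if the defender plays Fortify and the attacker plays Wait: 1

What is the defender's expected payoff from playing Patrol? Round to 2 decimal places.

E[Patrol] = 0.6·3 + 0.4·(-3) = 1.8 + (-1.2) = 0.6

0.60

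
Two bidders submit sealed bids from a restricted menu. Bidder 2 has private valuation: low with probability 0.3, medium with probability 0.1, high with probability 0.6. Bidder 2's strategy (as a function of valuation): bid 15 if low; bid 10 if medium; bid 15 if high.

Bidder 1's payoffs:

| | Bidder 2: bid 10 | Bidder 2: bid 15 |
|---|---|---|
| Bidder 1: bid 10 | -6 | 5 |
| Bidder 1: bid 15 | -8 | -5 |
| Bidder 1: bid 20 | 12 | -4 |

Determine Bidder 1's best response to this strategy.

E[bid 10] = 0.3·(5) + 0.1·(-6) + 0.6·(5) = 3.9
E[bid 15] = 0.3·(-5) + 0.1·(-8) + 0.6·(-5) = -5.3
E[bid 20] = 0.3·(-4) + 0.1·(12) + 0.6·(-4) = -2.4
Best response: bid 10 (3.9 is the largest).

bid 10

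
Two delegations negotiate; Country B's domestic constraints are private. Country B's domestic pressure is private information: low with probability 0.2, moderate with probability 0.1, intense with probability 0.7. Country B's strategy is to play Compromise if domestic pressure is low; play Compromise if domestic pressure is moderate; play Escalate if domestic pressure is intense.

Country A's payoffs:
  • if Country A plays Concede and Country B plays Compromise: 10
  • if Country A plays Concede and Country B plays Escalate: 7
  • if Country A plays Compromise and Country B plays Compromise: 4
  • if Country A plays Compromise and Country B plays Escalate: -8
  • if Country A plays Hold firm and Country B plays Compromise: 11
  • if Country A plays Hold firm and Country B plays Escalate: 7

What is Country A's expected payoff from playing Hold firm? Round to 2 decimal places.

8.20

E[Hold firm] = 0.2·11 + 0.1·11 + 0.7·7 = 2.2 + 1.1 + 4.9 = 8.2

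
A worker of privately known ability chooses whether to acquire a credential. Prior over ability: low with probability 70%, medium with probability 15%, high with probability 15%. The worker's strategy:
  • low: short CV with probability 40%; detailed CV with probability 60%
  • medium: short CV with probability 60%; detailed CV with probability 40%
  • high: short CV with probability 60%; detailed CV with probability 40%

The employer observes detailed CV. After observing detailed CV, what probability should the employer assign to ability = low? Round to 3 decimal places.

Apply Bayes' rule using the sender's strategy as the likelihood.
P(detailed CV) = 0.7·0.6 + 0.15·0.4 + 0.15·0.4 = 0.54
P(low | detailed CV) = (0.7·0.6) / 0.54 = 0.42 / 0.54 = 0.777778

0.778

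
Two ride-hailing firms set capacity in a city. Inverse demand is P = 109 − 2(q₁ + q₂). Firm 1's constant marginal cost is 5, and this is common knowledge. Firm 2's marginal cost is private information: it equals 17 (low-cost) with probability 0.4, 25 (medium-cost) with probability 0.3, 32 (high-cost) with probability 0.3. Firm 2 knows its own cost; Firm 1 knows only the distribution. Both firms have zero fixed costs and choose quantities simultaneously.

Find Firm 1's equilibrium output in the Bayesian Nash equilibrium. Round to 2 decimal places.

Firm 2 with cost c maximizes (109 − 2(q₁+q₂) − c)·q₂, giving q₂(c) = (109 − c − 2q₁)/4.
E[c₂] = 0.4·17 + 0.3·25 + 0.3·32 = 23.9
Firm 1's FOC against E[q₂] yields q₁ = (109 − 2·5 + E[c₂])/6 = (109 − 10 + 23.9)/6 = 20.4833.

20.48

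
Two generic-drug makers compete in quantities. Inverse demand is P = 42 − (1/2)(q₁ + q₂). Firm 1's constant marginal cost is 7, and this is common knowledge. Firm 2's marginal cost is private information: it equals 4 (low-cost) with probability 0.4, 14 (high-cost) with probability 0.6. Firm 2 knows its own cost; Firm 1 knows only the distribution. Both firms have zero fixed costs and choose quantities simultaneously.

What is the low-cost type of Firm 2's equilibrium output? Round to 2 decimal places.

25.33

Each type of Firm 2 best-responds to q₁; Firm 1 best-responds to the expected q₂ over Firm 2's types.
Firm 2 with cost c maximizes (42 − (1/2)(q₁+q₂) − c)·q₂, giving q₂(c) = (42 − c − (1/2)q₁).
E[c₂] = 0.4·4 + 0.6·14 = 10
Firm 1's FOC against E[q₂] yields q₁ = (42 − 2·7 + E[c₂])/(3/2) = (42 − 14 + 10)/(3/2) = 25.3333.
q₂(low-cost) = (42 − 4 − (1/2)·25.3333) = 25.3333.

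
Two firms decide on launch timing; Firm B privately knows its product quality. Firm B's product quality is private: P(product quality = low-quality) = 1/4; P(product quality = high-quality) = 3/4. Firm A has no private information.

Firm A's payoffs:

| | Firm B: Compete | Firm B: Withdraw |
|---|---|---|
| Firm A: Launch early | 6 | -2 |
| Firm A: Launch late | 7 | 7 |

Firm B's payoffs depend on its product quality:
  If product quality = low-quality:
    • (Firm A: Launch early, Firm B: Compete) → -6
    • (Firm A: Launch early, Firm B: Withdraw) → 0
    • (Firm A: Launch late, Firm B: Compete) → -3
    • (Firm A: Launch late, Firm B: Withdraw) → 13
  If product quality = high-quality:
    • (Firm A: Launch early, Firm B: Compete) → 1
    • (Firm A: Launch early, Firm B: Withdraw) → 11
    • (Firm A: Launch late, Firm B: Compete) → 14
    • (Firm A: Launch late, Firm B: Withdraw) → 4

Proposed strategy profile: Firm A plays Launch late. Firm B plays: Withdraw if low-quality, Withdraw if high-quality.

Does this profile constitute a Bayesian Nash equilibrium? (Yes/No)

Firm A plays Launch late: E[Launch late] = 1/4·(7) + 3/4·(7) = 7; E[Launch early] = -2. Best-responding. ✓
Firm B (product quality low-quality), facing Launch late: Compete gives -3, Withdraw gives 13. Proposed Withdraw is best. ✓
Firm B (product quality high-quality), facing Launch late: Compete gives 14, Withdraw gives 4. Proposed Withdraw is not best — profitable deviation exists. ✗

No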